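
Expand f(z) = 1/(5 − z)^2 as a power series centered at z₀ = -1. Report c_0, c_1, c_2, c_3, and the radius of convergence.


Let w = z − z₀, so z = z₀ + w.
Then 5 − z = 5 − (z₀ + w) = (5 − z₀) − w = 6 − w.
f(z) = 1/(6 − w)^2 = (1/(6)^2) · (1 − w/(6))^{−2}.
By the binomial series (1−u)^{−2} = Σ_{n≥0} C(n+1, 1) u^n for |u|<1, with u = w/(6):
  c_n = C(n+1, 1) / (6)^(n+2).
  c_0 = 1/(6)^2 = 1/36.
  c_1 = 2/(6)^3 = 1/108.
  c_2 = 3/(6)^4 = 1/432.
  c_3 = 4/(6)^5 = 1/1944.
The series is valid for |w/d| < 1, i.e. |z − z₀| < |d|.
Radius of convergence: R = |5 − z₀| = |6| = 6 (distance from z₀ to the singularity z = 5).

c_0 = 1/36, c_1 = 1/108, c_2 = 1/432, c_3 = 1/1944; R = 6.


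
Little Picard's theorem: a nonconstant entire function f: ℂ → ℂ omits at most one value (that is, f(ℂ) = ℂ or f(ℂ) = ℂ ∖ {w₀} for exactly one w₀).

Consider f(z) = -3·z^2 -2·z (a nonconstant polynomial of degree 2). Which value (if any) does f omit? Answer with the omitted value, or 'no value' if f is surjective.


Little Picard bounds the complement of f(ℂ) to at most one point.
For every w ∈ ℂ, the equation p(z) − w = 0 is a nonconstant polynomial in z and hence has at least one root by the fundamental theorem of algebra. So p is surjective onto ℂ, omitting no value.

Omitted value: no value.


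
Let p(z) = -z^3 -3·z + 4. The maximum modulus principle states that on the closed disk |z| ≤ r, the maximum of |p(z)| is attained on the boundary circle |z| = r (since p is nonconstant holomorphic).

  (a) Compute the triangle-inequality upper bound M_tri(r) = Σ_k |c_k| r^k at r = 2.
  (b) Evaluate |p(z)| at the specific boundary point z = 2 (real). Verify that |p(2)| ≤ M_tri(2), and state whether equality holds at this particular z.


Coefficients: c_0 = 4, c_1 = -3, c_2 = 0, c_3 = -1. Radius r = 2.
Part (a). Triangle bound: M_tri(r) = Σ_k |c_k| r^k
  = |4|·2^0 + |-3|·2^1 + |0|·2^2 + |-1|·2^3
  = 4 + 6 + 0 + 8 = 18.
This bounds M(r) := max_{|z|=r} |p(z)| from above; equality holds iff all terms c_k z^k can be made to align in phase at a single z on |z|=r.
Part (b). At z = 2 (real, on the circle |z| = r):
  p(2) = (4)·2^0 + (-3)·2^1 + (0)·2^2 + (-1)·2^3 = -10.
  |p(2)| = 10.
Check: |p(2)| = 10 ≤ 18 = M_tri(2). ✓ Equality does not hold at z = 2 (the coefficients have mixed signs, so the terms do not all align in phase there).

M_tri(2) = 18; |p(2)| = 10; equality at z=2: no.


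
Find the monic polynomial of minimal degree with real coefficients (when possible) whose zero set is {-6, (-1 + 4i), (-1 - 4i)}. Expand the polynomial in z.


The polynomial is p(z) = ∏_{α ∈ S} (z − α), where S = {-6, (-1 + 4i), (-1 - 4i)}.
Expanding the product yields: p(z) = z^3 + 8·z^2 + 29·z + 102.
Note conjugate pairs combine to real quadratics: (z − (-1+4i))(z − (-1−4i)) = z² + 2z + 17.
The resulting polynomial has degree 3 and real coefficients as required.

p(z) = z^3 + 8·z^2 + 29·z + 102.


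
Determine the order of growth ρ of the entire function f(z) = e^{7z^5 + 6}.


|e^{7z^5 + 6}| = e^{Re(7·z^5) + 6} ≤ e^{7|z|^5 + 6} = e^{7r^5 + 6} on |z| = r, so ρ ≤ 5. Choosing z on |z|=r so that 7·z^5 is real positive (always possible by picking arg z appropriately) gives |f(z)| = e^{7r^5 + 6}, matching the bound. The additive constant 6 does not affect log log M(r) ~ 5·log r. Hence ρ = 5.
Therefore ρ = 5.

Order ρ = 5.


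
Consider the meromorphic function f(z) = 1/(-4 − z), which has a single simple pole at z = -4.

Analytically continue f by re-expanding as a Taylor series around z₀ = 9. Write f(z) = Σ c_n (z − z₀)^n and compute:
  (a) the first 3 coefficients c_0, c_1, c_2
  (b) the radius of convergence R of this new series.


Let w = z − z₀, so z = z₀ + w.
Then -4 − z = -4 − (z₀ + w) = (-4 − z₀) − w = -13 − w.
f(z) = 1/(-13 − w) = (1/(-13)) · 1/(1 − w/(-13)) = Σ_{n≥0} w^n / (-13)^(n+1).
So c_n = 1/(-13)^(n+1):
  c_0 = 1/(-13)^1 = -1/13.
  c_1 = 1/(-13)^2 = 1/169.
  c_2 = 1/(-13)^3 = -1/2197.
The series is valid for |w/d| < 1, i.e. |z − z₀| < |d|.
Radius of convergence: R = |-4 − z₀| = |-13| = 13 (distance from z₀ to the singularity z = -4).

c_0 = -1/13, c_1 = 1/169, c_2 = -1/2197; R = 13.


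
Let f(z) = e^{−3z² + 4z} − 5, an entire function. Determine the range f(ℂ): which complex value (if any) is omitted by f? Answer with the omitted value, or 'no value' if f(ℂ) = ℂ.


Little Picard bounds the complement of f(ℂ) to at most one point.
The exponent g(z) = −3z² + 4z is a nonconstant polynomial, hence surjective onto ℂ. So e^{g(z)} takes every value in {e^w : w ∈ ℂ} = ℂ ∖ {0}. Adding -5 shifts the range to ℂ ∖ {-5}. f omits exactly -5.

Omitted value: -5.


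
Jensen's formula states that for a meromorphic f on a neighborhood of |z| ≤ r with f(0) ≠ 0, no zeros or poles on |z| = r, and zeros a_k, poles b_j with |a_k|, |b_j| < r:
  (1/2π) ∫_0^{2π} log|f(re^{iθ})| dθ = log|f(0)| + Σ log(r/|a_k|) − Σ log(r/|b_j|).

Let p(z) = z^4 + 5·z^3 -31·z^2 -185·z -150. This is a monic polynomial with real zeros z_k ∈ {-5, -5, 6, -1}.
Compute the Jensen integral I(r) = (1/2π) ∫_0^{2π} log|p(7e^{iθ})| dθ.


Zeros: -5, -5, -1, 6; r = 7.
Inside |z| < r: -5, -5, -1, 6. Outside (|z| ≥ r): ∅.
p(0) = -150, so log|p(0)| = log(150) = 5.0106.
Apply Jensen: I(r) = log|p(0)| + Σ_k log(r/|z_k|), summed over zeros inside |z| < r.
  log(r/|z_k|) for z_k = -5: log(7/5) = 0.3365
  log(r/|z_k|) for z_k = -5: log(7/5) = 0.3365
  log(r/|z_k|) for z_k = 6: log(7/6) = 0.1542
  log(r/|z_k|) for z_k = -1: log(7/1) = 1.9459
Sum over inside zeros: 2.7730.
I(r) = log|p(0)| + (inside sum) = 5.0106 + 2.7730 = 7.7836.
Closed form (all zeros inside, monic): I(r) = n·log(r) = 4·log(7) = 7.7836. ✓

I(r) ≈ 7.7836.


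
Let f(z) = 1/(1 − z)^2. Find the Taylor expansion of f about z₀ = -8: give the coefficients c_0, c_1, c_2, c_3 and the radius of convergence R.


Let w = z − z₀, so z = z₀ + w.
Then 1 − z = 1 − (z₀ + w) = (1 − z₀) − w = 9 − w.
f(z) = 1/(9 − w)^2 = (1/(9)^2) · (1 − w/(9))^{−2}.
By the binomial series (1−u)^{−2} = Σ_{n≥0} C(n+1, 1) u^n for |u|<1, with u = w/(9):
  c_n = C(n+1, 1) / (9)^(n+2).
  c_0 = 1/(9)^2 = 1/81.
  c_1 = 2/(9)^3 = 2/729.
  c_2 = 3/(9)^4 = 1/2187.
  c_3 = 4/(9)^5 = 4/59049.
The series is valid for |w/d| < 1, i.e. |z − z₀| < |d|.
Radius of convergence: R = |1 − z₀| = |9| = 9 (distance from z₀ to the singularity z = 1).

c_0 = 1/81, c_1 = 2/729, c_2 = 1/2187, c_3 = 4/59049; R = 9.


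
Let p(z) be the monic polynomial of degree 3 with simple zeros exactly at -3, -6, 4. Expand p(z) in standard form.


The polynomial is p(z) = ∏_{α ∈ S} (z − α), where S = {-3, -6, 4}.
Expanding the product yields: p(z) = z^3 + 5·z^2 -18·z -72.
The resulting polynomial has degree 3 and real coefficients as required.

p(z) = z^3 + 5·z^2 -18·z -72.


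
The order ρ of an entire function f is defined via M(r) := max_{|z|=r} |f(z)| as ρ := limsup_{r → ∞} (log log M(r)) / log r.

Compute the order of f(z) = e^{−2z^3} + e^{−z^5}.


Each summand is entire of order 3 and 5 respectively (as in the single-exponential case). The order of a sum is at most the max of the orders, so ρ ≤ 5. For the lower bound: on |z|=r choose arg z so that -1z^5 is real positive; then |e^{-1z^5}| = e^{1r^5} while |e^{-2z^3}| ≤ e^{2r^3} = o(e^{1r^5}). So |f| ≥ e^{1r^5}(1 − o(1)) and ρ ≥ 5. Hence ρ = max(3, 5) = 5.
Therefore ρ = 5.

Order ρ = 5.


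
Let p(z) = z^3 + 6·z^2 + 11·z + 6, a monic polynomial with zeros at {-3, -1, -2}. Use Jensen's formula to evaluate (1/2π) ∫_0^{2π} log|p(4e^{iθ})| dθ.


Zeros: -3, -2, -1; r = 4.
Inside |z| < r: -3, -2, -1. Outside (|z| ≥ r): ∅.
p(0) = 6, so log|p(0)| = log(6) = 1.7918.
Apply Jensen: I(r) = log|p(0)| + Σ_k log(r/|z_k|), summed over zeros inside |z| < r.
  log(r/|z_k|) for z_k = -3: log(4/3) = 0.2877
  log(r/|z_k|) for z_k = -1: log(4/1) = 1.3863
  log(r/|z_k|) for z_k = -2: log(4/2) = 0.6931
Sum over inside zeros: 2.3671.
I(r) = log|p(0)| + (inside sum) = 1.7918 + 2.3671 = 4.1589.
Closed form (all zeros inside, monic): I(r) = n·log(r) = 3·log(4) = 4.1589. ✓

I(r) ≈ 4.1589.


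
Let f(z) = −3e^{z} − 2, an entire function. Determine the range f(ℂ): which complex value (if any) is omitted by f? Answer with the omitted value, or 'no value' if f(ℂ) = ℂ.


Little Picard bounds the complement of f(ℂ) to at most one point.
e^{z} is never zero on ℂ, so -3·e^{z} takes every value in ℂ ∖ {0}. Adding -2 shifts the range to ℂ ∖ {-2}. Thus f omits exactly the value -2.

Omitted value: -2.


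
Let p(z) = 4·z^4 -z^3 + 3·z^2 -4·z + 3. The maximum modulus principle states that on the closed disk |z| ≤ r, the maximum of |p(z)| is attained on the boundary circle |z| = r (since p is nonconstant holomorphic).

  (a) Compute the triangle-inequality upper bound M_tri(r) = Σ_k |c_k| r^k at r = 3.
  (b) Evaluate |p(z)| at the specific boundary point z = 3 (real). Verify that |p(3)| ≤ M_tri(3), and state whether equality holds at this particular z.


Coefficients: c_0 = 3, c_1 = -4, c_2 = 3, c_3 = -1, c_4 = 4. Radius r = 3.
Part (a). Triangle bound: M_tri(r) = Σ_k |c_k| r^k
  = |3|·3^0 + |-4|·3^1 + |3|·3^2 + |-1|·3^3 + |4|·3^4
  = 3 + 12 + 27 + 27 + 324 = 393.
This bounds M(r) := max_{|z|=r} |p(z)| from above; equality holds iff all terms c_k z^k can be made to align in phase at a single z on |z|=r.
Part (b). At z = 3 (real, on the circle |z| = r):
  p(3) = (3)·3^0 + (-4)·3^1 + (3)·3^2 + (-1)·3^3 + (4)·3^4 = 315.
  |p(3)| = 315.
Check: |p(3)| = 315 ≤ 393 = M_tri(3). ✓ Equality does not hold at z = 3 (the coefficients have mixed signs, so the terms do not all align in phase there).

M_tri(3) = 393; |p(3)| = 315; equality at z=3: no.


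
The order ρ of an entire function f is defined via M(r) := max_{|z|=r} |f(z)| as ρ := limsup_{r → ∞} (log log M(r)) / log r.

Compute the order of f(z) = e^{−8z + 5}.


|e^{−8z + 5}| = e^{Re(-8·z) + 5} ≤ e^{8|z|^1 + 5} = e^{8r^1 + 5} on |z| = r, so ρ ≤ 1. Choosing z on |z|=r so that -8·z is real positive (always possible by picking arg z appropriately) gives |f(z)| = e^{8r^1 + 5}, matching the bound. The additive constant 5 does not affect log log M(r) ~ 1·log r. Hence ρ = 1.
Therefore ρ = 1.

Order ρ = 1.


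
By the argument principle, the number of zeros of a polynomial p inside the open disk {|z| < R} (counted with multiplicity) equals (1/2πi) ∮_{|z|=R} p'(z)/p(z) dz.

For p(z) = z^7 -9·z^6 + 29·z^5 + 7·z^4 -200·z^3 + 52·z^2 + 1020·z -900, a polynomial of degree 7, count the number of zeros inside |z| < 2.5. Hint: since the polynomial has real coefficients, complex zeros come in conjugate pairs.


The zeros of p are: 1, (3 + 3i), (3 - 3i), (-2 + 1i), (-2 - 1i), (3 + 1i), (3 - 1i).
Their magnitudes are: 1, 4.243, 4.243, 2.236, 2.236, 3.162, 3.162.
Zeros with |z| < R = 2.5: 1, (-2 + 1i), (-2 - 1i).
Count = 3.
By the argument principle, (1/2πi) ∮_{|z|=R} p'(z)/p(z) dz equals exactly this count.

Number of zeros inside |z| < 2.5: 3.


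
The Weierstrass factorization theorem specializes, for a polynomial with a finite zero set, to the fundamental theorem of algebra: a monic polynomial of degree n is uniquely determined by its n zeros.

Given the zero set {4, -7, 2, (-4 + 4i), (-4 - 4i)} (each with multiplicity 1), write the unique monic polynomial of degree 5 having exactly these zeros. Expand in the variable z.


The polynomial is p(z) = ∏_{α ∈ S} (z − α), where S = {4, -7, 2, (-4 + 4i), (-4 - 4i)}.
Expanding the product yields: p(z) = z^5 + 9·z^4 + 6·z^3 -184·z^2 -640·z + 1792.
Note conjugate pairs combine to real quadratics: (z − (-4+4i))(z − (-4−4i)) = z² + 8z + 32.
The resulting polynomial has degree 5 and real coefficients as required.

p(z) = z^5 + 9·z^4 + 6·z^3 -184·z^2 -640·z + 1792.


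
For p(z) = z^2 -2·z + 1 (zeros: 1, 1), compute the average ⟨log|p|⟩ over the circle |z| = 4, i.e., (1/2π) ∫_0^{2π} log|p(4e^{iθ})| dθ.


Zeros: 1, 1; r = 4.
Inside |z| < r: 1, 1. Outside (|z| ≥ r): ∅.
p(0) = 1, so log|p(0)| = log(1) = 0.0000.
Apply Jensen: I(r) = log|p(0)| + Σ_k log(r/|z_k|), summed over zeros inside |z| < r.
  log(r/|z_k|) for z_k = 1: log(4/1) = 1.3863
  log(r/|z_k|) for z_k = 1: log(4/1) = 1.3863
Sum over inside zeros: 2.7726.
I(r) = log|p(0)| + (inside sum) = 0.0000 + 2.7726 = 2.7726.
Closed form (all zeros inside, monic): I(r) = n·log(r) = 2·log(4) = 2.7726. ✓

I(r) ≈ 2.7726.


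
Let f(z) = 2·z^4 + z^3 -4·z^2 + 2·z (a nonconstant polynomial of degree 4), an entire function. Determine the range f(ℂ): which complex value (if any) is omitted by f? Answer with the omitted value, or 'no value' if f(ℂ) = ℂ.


Little Picard bounds the complement of f(ℂ) to at most one point.
For every w ∈ ℂ, the equation p(z) − w = 0 is a nonconstant polynomial in z and hence has at least one root by the fundamental theorem of algebra. So p is surjective onto ℂ, omitting no value.

Omitted value: no value.


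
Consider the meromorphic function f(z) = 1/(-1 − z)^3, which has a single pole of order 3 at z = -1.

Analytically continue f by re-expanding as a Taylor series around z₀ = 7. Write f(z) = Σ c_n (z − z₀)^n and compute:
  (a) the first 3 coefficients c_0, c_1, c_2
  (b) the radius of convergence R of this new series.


Let w = z − z₀, so z = z₀ + w.
Then -1 − z = -1 − (z₀ + w) = (-1 − z₀) − w = -8 − w.
f(z) = 1/(-8 − w)^3 = (1/(-8)^3) · (1 − w/(-8))^{−3}.
By the binomial series (1−u)^{−3} = Σ_{n≥0} C(n+2, 2) u^n for |u|<1, with u = w/(-8):
  c_n = C(n+2, 2) / (-8)^(n+3).
  c_0 = 1/(-8)^3 = -1/512.
  c_1 = 3/(-8)^4 = 3/4096.
  c_2 = 6/(-8)^5 = -3/16384.
The series is valid for |w/d| < 1, i.e. |z − z₀| < |d|.
Radius of convergence: R = |-1 − z₀| = |-8| = 8 (distance from z₀ to the singularity z = -1).

c_0 = -1/512, c_1 = 3/4096, c_2 = -3/16384; R = 8.


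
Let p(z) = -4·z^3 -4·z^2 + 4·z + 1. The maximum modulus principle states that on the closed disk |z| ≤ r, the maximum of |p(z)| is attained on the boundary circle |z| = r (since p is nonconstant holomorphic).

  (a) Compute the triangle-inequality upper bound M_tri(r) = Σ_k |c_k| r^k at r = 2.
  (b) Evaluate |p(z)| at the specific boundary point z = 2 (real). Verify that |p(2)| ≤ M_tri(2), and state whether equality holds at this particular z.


Coefficients: c_0 = 1, c_1 = 4, c_2 = -4, c_3 = -4. Radius r = 2.
Part (a). Triangle bound: M_tri(r) = Σ_k |c_k| r^k
  = |1|·2^0 + |4|·2^1 + |-4|·2^2 + |-4|·2^3
  = 1 + 8 + 16 + 32 = 57.
This bounds M(r) := max_{|z|=r} |p(z)| from above; equality holds iff all terms c_k z^k can be made to align in phase at a single z on |z|=r.
Part (b). At z = 2 (real, on the circle |z| = r):
  p(2) = (1)·2^0 + (4)·2^1 + (-4)·2^2 + (-4)·2^3 = -39.
  |p(2)| = 39.
Check: |p(2)| = 39 ≤ 57 = M_tri(2). ✓ Equality does not hold at z = 2 (the coefficients have mixed signs, so the terms do not all align in phase there).

M_tri(2) = 57; |p(2)| = 39; equality at z=2: no.


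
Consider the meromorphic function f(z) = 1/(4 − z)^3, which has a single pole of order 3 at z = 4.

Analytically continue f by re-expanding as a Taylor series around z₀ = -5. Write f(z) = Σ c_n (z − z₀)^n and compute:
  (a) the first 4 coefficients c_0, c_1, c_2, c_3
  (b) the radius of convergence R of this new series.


Let w = z − z₀, so z = z₀ + w.
Then 4 − z = 4 − (z₀ + w) = (4 − z₀) − w = 9 − w.
f(z) = 1/(9 − w)^3 = (1/(9)^3) · (1 − w/(9))^{−3}.
By the binomial series (1−u)^{−3} = Σ_{n≥0} C(n+2, 2) u^n for |u|<1, with u = w/(9):
  c_n = C(n+2, 2) / (9)^(n+3).
  c_0 = 1/(9)^3 = 1/729.
  c_1 = 3/(9)^4 = 1/2187.
  c_2 = 6/(9)^5 = 2/19683.
  c_3 = 10/(9)^6 = 10/531441.
The series is valid for |w/d| < 1, i.e. |z − z₀| < |d|.
Radius of convergence: R = |4 − z₀| = |9| = 9 (distance from z₀ to the singularity z = 4).

c_0 = 1/729, c_1 = 1/2187, c_2 = 2/19683, c_3 = 10/531441; R = 9.


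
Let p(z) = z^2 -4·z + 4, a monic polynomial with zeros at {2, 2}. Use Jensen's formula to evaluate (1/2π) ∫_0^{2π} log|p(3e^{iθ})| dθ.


Zeros: 2, 2; r = 3.
Inside |z| < r: 2, 2. Outside (|z| ≥ r): ∅.
p(0) = 4, so log|p(0)| = log(4) = 1.3863.
Apply Jensen: I(r) = log|p(0)| + Σ_k log(r/|z_k|), summed over zeros inside |z| < r.
  log(r/|z_k|) for z_k = 2: log(3/2) = 0.4055
  log(r/|z_k|) for z_k = 2: log(3/2) = 0.4055
Sum over inside zeros: 0.8109.
I(r) = log|p(0)| + (inside sum) = 1.3863 + 0.8109 = 2.1972.
Closed form (all zeros inside, monic): I(r) = n·log(r) = 2·log(3) = 2.1972. ✓

I(r) ≈ 2.1972.


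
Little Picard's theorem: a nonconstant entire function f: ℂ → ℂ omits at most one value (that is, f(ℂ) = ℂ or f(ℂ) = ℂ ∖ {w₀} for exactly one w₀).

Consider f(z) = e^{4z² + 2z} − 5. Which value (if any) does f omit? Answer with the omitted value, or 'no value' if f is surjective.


Little Picard bounds the complement of f(ℂ) to at most one point.
The exponent g(z) = 4z² + 2z is a nonconstant polynomial, hence surjective onto ℂ. So e^{g(z)} takes every value in {e^w : w ∈ ℂ} = ℂ ∖ {0}. Adding -5 shifts the range to ℂ ∖ {-5}. f omits exactly -5.

Omitted value: -5.


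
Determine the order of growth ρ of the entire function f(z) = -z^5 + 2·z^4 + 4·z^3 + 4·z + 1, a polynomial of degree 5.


|f(z)| ≤ Σ|c_k|·r^k = O(r^5) as r → ∞. Polynomial growth is O(e^{r^ε}) for every ε > 0 (since r^5/e^{r^ε} → 0), so ρ ≤ ε for all ε > 0, i.e. ρ = 0. Every nonconstant polynomial has order 0.
Therefore ρ = 0.

Order ρ = 0.


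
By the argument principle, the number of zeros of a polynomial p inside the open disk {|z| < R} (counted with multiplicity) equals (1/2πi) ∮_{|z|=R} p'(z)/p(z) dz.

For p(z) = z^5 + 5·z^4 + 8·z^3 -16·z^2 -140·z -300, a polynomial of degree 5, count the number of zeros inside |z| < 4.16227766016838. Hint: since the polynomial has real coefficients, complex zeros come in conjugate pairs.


The zeros of p are: 3, (-3 + 1i), (-3 - 1i), (-1 + 3i), (-1 - 3i).
Their magnitudes are: 3, 3.162, 3.162, 3.162, 3.162.
Zeros with |z| < R = 4.16227766016838: 3, (-3 + 1i), (-3 - 1i), (-1 + 3i), (-1 - 3i).
Count = 5.
By the argument principle, (1/2πi) ∮_{|z|=R} p'(z)/p(z) dz equals exactly this count.

Number of zeros inside |z| < 4.16227766016838: 5.


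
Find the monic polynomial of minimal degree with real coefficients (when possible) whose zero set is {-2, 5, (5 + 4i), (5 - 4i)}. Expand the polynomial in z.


The polynomial is p(z) = ∏_{α ∈ S} (z − α), where S = {-2, 5, (5 + 4i), (5 - 4i)}.
Expanding the product yields: p(z) = z^4 -13·z^3 + 61·z^2 -23·z -410.
Note conjugate pairs combine to real quadratics: (z − (5+4i))(z − (5−4i)) = z² − 10z + 41.
The resulting polynomial has degree 4 and real coefficients as required.

p(z) = z^4 -13·z^3 + 61·z^2 -23·z -410.


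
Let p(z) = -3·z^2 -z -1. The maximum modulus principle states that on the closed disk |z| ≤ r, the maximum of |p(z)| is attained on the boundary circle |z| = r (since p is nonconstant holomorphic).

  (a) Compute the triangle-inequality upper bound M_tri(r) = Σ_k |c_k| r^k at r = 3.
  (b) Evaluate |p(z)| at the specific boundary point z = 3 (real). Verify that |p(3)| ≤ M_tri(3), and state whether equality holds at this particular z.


Coefficients: c_0 = -1, c_1 = -1, c_2 = -3. Radius r = 3.
Part (a). Triangle bound: M_tri(r) = Σ_k |c_k| r^k
  = |-1|·3^0 + |-1|·3^1 + |-3|·3^2
  = 1 + 3 + 27 = 31.
This bounds M(r) := max_{|z|=r} |p(z)| from above; equality holds iff all terms c_k z^k can be made to align in phase at a single z on |z|=r.
Part (b). At z = 3 (real, on the circle |z| = r):
  p(3) = (-1)·3^0 + (-1)·3^1 + (-3)·3^2 = -31.
  |p(3)| = 31.
Since all nonzero coefficients share the same sign, |p(3)| = 31 = M_tri(3); the triangle bound is attained at z = 3, so in fact M(r) = 31.

M_tri(3) = 31; |p(3)| = 31; equality at z=3: yes.


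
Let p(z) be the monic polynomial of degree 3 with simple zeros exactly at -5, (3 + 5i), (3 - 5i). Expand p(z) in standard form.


The polynomial is p(z) = ∏_{α ∈ S} (z − α), where S = {-5, (3 + 5i), (3 - 5i)}.
Expanding the product yields: p(z) = z^3 -z^2 + 4·z + 170.
Note conjugate pairs combine to real quadratics: (z − (3+5i))(z − (3−5i)) = z² − 6z + 34.
The resulting polynomial has degree 3 and real coefficients as required.

p(z) = z^3 -z^2 + 4·z + 170.


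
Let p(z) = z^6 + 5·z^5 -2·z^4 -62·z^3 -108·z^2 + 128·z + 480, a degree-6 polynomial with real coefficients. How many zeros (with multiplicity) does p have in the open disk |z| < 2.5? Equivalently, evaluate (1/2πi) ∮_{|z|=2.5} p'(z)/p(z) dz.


The zeros of p are: (-2 + 2i), (-2 - 2i), 2, (-3 + 1i), (-3 - 1i), 3.
Their magnitudes are: 2.828, 2.828, 2, 3.162, 3.162, 3.
Zeros with |z| < R = 2.5: 2.
Count = 1.
By the argument principle, (1/2πi) ∮_{|z|=R} p'(z)/p(z) dz equals exactly this count.

Number of zeros inside |z| < 2.5: 1.


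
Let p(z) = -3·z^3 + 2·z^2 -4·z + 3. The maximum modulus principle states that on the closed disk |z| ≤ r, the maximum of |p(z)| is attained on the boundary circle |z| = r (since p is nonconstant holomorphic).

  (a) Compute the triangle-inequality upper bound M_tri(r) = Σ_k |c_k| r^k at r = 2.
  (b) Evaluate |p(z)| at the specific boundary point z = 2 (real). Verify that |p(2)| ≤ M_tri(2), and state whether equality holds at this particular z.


Coefficients: c_0 = 3, c_1 = -4, c_2 = 2, c_3 = -3. Radius r = 2.
Part (a). Triangle bound: M_tri(r) = Σ_k |c_k| r^k
  = |3|·2^0 + |-4|·2^1 + |2|·2^2 + |-3|·2^3
  = 3 + 8 + 8 + 24 = 43.
This bounds M(r) := max_{|z|=r} |p(z)| from above; equality holds iff all terms c_k z^k can be made to align in phase at a single z on |z|=r.
Part (b). At z = 2 (real, on the circle |z| = r):
  p(2) = (3)·2^0 + (-4)·2^1 + (2)·2^2 + (-3)·2^3 = -21.
  |p(2)| = 21.
Check: |p(2)| = 21 ≤ 43 = M_tri(2). ✓ Equality does not hold at z = 2 (the coefficients have mixed signs, so the terms do not all align in phase there).

M_tri(2) = 43; |p(2)| = 21; equality at z=2: no.


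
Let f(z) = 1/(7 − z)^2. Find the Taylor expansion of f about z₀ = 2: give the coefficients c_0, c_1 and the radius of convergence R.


Let w = z − z₀, so z = z₀ + w.
Then 7 − z = 7 − (z₀ + w) = (7 − z₀) − w = 5 − w.
f(z) = 1/(5 − w)^2 = (1/(5)^2) · (1 − w/(5))^{−2}.
By the binomial series (1−u)^{−2} = Σ_{n≥0} C(n+1, 1) u^n for |u|<1, with u = w/(5):
  c_n = C(n+1, 1) / (5)^(n+2).
  c_0 = 1/(5)^2 = 1/25.
  c_1 = 2/(5)^3 = 2/125.
The series is valid for |w/d| < 1, i.e. |z − z₀| < |d|.
Radius of convergence: R = |7 − z₀| = |5| = 5 (distance from z₀ to the singularity z = 7).

c_0 = 1/25, c_1 = 2/125; R = 5.


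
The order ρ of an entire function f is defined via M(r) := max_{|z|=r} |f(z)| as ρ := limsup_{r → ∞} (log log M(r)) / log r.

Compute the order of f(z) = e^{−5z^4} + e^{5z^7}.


Each summand is entire of order 4 and 7 respectively (as in the single-exponential case). The order of a sum is at most the max of the orders, so ρ ≤ 7. For the lower bound: on |z|=r choose arg z so that 5z^7 is real positive; then |e^{5z^7}| = e^{5r^7} while |e^{-5z^4}| ≤ e^{5r^4} = o(e^{5r^7}). So |f| ≥ e^{5r^7}(1 − o(1)) and ρ ≥ 7. Hence ρ = max(4, 7) = 7.
Therefore ρ = 7.

Order ρ = 7.


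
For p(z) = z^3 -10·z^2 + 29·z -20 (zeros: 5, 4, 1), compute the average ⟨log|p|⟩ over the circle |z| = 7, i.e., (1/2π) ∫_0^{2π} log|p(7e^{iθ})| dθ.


Zeros: 1, 4, 5; r = 7.
Inside |z| < r: 1, 4, 5. Outside (|z| ≥ r): ∅.
p(0) = -20, so log|p(0)| = log(20) = 2.9957.
Apply Jensen: I(r) = log|p(0)| + Σ_k log(r/|z_k|), summed over zeros inside |z| < r.
  log(r/|z_k|) for z_k = 5: log(7/5) = 0.3365
  log(r/|z_k|) for z_k = 4: log(7/4) = 0.5596
  log(r/|z_k|) for z_k = 1: log(7/1) = 1.9459
Sum over inside zeros: 2.8420.
I(r) = log|p(0)| + (inside sum) = 2.9957 + 2.8420 = 5.8377.
Closed form (all zeros inside, monic): I(r) = n·log(r) = 3·log(7) = 5.8377. ✓

I(r) ≈ 5.8377.


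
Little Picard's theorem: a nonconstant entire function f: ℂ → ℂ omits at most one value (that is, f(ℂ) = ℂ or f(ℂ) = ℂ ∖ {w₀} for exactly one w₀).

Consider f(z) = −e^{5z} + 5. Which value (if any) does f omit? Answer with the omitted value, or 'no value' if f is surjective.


Little Picard bounds the complement of f(ℂ) to at most one point.
e^{5z} is never zero on ℂ, so -1·e^{5z} takes every value in ℂ ∖ {0}. Adding 5 shifts the range to ℂ ∖ {5}. Thus f omits exactly the value 5.

Omitted value: 5.


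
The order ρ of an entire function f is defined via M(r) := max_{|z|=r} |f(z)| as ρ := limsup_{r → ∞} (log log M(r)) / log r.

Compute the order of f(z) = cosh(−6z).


cosh(w) is a linear combination of e^{iw} and e^{−iw} (or e^w, e^{−w} in the hyperbolic case), so |cosh(w)| ≤ e^{|w|}. With w = −6z, |w| ≤ 6|z| + 0 = 6r + 0 on |z| = r, giving M(r) ≤ e^{6r + 0}, so ρ ≤ 1. On a suitable ray (z = it for sin/cos; z = t for sinh/cosh, t real → ∞), |cosh(−6z)| grows like e^{6|t|}/2, so ρ ≥ 1. Hence ρ = 1.
Therefore ρ = 1.

Order ρ = 1.


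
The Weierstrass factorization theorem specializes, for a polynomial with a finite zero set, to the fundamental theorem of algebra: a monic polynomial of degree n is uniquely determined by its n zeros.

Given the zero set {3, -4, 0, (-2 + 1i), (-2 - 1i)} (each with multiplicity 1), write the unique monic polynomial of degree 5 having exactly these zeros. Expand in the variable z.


The polynomial is p(z) = ∏_{α ∈ S} (z − α), where S = {3, -4, 0, (-2 + 1i), (-2 - 1i)}.
Expanding the product yields: p(z) = z^5 + 5·z^4 -3·z^3 -43·z^2 -60·z.
Note conjugate pairs combine to real quadratics: (z − (-2+1i))(z − (-2−1i)) = z² + 4z + 5.
The resulting polynomial has degree 5 and real coefficients as required.

p(z) = z^5 + 5·z^4 -3·z^3 -43·z^2 -60·z.


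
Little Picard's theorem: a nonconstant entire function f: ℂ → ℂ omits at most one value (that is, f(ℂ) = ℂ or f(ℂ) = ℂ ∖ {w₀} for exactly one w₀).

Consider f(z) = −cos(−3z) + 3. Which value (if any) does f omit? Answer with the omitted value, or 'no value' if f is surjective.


Little Picard bounds the complement of f(ℂ) to at most one point.
cos is entire and surjective onto ℂ: for every w ∈ ℂ, cos(ζ) = w has a solution ζ ∈ ℂ (e.g., via the complex inverse arccos). With ζ = −3z this gives z = ζ/(-3). Then -1·cos(−3z) takes every value in -1·ℂ = ℂ, and adding 3 is a bijection of ℂ. So f is surjective and omits no value. (Note: only on the real line is cos bounded by [−1, 1].)

Omitted value: no value.


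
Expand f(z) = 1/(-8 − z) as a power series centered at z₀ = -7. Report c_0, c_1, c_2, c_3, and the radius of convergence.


Let w = z − z₀, so z = z₀ + w.
Then -8 − z = -8 − (z₀ + w) = (-8 − z₀) − w = -1 − w.
f(z) = 1/(-1 − w) = (1/(-1)) · 1/(1 − w/(-1)) = Σ_{n≥0} w^n / (-1)^(n+1).
So c_n = 1/(-1)^(n+1):
  c_0 = 1/(-1)^1 = -1.
  c_1 = 1/(-1)^2 = 1.
  c_2 = 1/(-1)^3 = -1.
  c_3 = 1/(-1)^4 = 1.
The series is valid for |w/d| < 1, i.e. |z − z₀| < |d|.
Radius of convergence: R = |-8 − z₀| = |-1| = 1 (distance from z₀ to the singularity z = -8).

c_0 = -1, c_1 = 1, c_2 = -1, c_3 = 1; R = 1.


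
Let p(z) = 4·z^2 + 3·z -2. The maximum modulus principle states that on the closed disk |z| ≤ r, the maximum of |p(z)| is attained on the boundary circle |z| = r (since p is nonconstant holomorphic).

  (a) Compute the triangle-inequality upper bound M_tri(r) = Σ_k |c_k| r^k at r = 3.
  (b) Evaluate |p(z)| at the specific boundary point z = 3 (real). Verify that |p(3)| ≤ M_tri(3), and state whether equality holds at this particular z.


Coefficients: c_0 = -2, c_1 = 3, c_2 = 4. Radius r = 3.
Part (a). Triangle bound: M_tri(r) = Σ_k |c_k| r^k
  = |-2|·3^0 + |3|·3^1 + |4|·3^2
  = 2 + 9 + 36 = 47.
This bounds M(r) := max_{|z|=r} |p(z)| from above; equality holds iff all terms c_k z^k can be made to align in phase at a single z on |z|=r.
Part (b). At z = 3 (real, on the circle |z| = r):
  p(3) = (-2)·3^0 + (3)·3^1 + (4)·3^2 = 43.
  |p(3)| = 43.
Check: |p(3)| = 43 ≤ 47 = M_tri(3). ✓ Equality does not hold at z = 3 (the coefficients have mixed signs, so the terms do not all align in phase there).

M_tri(3) = 47; |p(3)| = 43; equality at z=3: no.


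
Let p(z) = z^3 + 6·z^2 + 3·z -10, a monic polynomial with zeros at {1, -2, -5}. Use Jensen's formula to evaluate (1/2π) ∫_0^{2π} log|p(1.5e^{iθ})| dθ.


Zeros: -5, -2, 1; r = 1.5.
Inside |z| < r: 1. Outside (|z| ≥ r): -5, -2.
p(0) = -10, so log|p(0)| = log(10) = 2.3026.
Apply Jensen: I(r) = log|p(0)| + Σ_k log(r/|z_k|), summed over zeros inside |z| < r.
  log(r/|z_k|) for z_k = 1: log(1.5/1) = 0.4055
  Outside zeros (-5, -2) contribute nothing to the Jensen sum.
Sum over inside zeros: 0.4055.
I(r) = log|p(0)| + (inside sum) = 2.3026 + 0.4055 = 2.7081.
Note: since some zeros are outside |z| ≤ r, the simplified n·log(r) form does NOT apply — only the inside zeros contribute.

I(r) ≈ 2.7081.


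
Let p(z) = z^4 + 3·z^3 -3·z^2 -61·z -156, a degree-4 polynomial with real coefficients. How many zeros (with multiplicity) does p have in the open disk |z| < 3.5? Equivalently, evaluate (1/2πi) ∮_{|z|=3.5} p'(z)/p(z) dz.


The zeros of p are: (-2 + 3i), (-2 - 3i), -3, 4.
Their magnitudes are: 3.606, 3.606, 3, 4.
Zeros with |z| < R = 3.5: -3.
Count = 1.
By the argument principle, (1/2πi) ∮_{|z|=R} p'(z)/p(z) dz equals exactly this count.

Number of zeros inside |z| < 3.5: 1.


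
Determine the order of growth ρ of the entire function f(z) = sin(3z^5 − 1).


Write sin(w) = (e^{iw} ± e^{−iw})/(2 or 2i), so |sin(w)| ≤ e^{|w|}. With w = 3z^5 − 1, |w| ≤ 3r^5 + 1 on |z|=r, giving M(r) ≤ e^{3r^5 + 1} and ρ ≤ 5. For the lower bound, choose z on |z|=r with 3z^5 purely imaginary of modulus 3r^5; then |sin(3z^5 − 1)| grows like e^{3r^5}/2, so ρ ≥ 5. Hence ρ = 5.
Therefore ρ = 5.

Order ρ = 5.


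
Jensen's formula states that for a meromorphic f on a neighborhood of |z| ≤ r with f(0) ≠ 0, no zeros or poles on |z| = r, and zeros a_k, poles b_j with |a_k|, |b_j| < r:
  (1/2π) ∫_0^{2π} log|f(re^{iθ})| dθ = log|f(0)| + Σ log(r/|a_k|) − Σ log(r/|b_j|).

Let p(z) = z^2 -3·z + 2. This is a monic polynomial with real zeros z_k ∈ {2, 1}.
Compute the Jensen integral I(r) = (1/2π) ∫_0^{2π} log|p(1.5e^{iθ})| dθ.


Zeros: 1, 2; r = 1.5.
Inside |z| < r: 1. Outside (|z| ≥ r): 2.
p(0) = 2, so log|p(0)| = log(2) = 0.6931.
Apply Jensen: I(r) = log|p(0)| + Σ_k log(r/|z_k|), summed over zeros inside |z| < r.
  log(r/|z_k|) for z_k = 1: log(1.5/1) = 0.4055
  Outside zeros (2) contribute nothing to the Jensen sum.
Sum over inside zeros: 0.4055.
I(r) = log|p(0)| + (inside sum) = 0.6931 + 0.4055 = 1.0986.
Note: since some zeros are outside |z| ≤ r, the simplified n·log(r) form does NOT apply — only the inside zeros contribute.

I(r) ≈ 1.0986.


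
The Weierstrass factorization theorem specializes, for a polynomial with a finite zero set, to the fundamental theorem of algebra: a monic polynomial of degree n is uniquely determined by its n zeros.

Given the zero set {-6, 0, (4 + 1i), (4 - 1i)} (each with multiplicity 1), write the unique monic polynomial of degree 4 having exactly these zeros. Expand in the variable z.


The polynomial is p(z) = ∏_{α ∈ S} (z − α), where S = {-6, 0, (4 + 1i), (4 - 1i)}.
Expanding the product yields: p(z) = z^4 -2·z^3 -31·z^2 + 102·z.
Note conjugate pairs combine to real quadratics: (z − (4+1i))(z − (4−1i)) = z² − 8z + 17.
The resulting polynomial has degree 4 and real coefficients as required.

p(z) = z^4 -2·z^3 -31·z^2 + 102·z.


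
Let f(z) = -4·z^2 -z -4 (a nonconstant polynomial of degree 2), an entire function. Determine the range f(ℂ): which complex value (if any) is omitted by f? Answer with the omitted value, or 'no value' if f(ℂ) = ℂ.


Little Picard bounds the complement of f(ℂ) to at most one point.
For every w ∈ ℂ, the equation p(z) − w = 0 is a nonconstant polynomial in z and hence has at least one root by the fundamental theorem of algebra. So p is surjective onto ℂ, omitting no value.

Omitted value: no value.


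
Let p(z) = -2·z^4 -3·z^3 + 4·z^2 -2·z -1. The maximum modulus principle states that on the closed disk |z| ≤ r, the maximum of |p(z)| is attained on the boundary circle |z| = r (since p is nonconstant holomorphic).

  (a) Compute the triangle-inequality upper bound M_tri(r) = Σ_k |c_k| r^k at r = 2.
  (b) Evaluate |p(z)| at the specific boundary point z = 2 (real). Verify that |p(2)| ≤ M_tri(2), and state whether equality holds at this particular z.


Coefficients: c_0 = -1, c_1 = -2, c_2 = 4, c_3 = -3, c_4 = -2. Radius r = 2.
Part (a). Triangle bound: M_tri(r) = Σ_k |c_k| r^k
  = |-1|·2^0 + |-2|·2^1 + |4|·2^2 + |-3|·2^3 + |-2|·2^4
  = 1 + 4 + 16 + 24 + 32 = 77.
This bounds M(r) := max_{|z|=r} |p(z)| from above; equality holds iff all terms c_k z^k can be made to align in phase at a single z on |z|=r.
Part (b). At z = 2 (real, on the circle |z| = r):
  p(2) = (-1)·2^0 + (-2)·2^1 + (4)·2^2 + (-3)·2^3 + (-2)·2^4 = -45.
  |p(2)| = 45.
Check: |p(2)| = 45 ≤ 77 = M_tri(2). ✓ Equality does not hold at z = 2 (the coefficients have mixed signs, so the terms do not all align in phase there).

M_tri(2) = 77; |p(2)| = 45; equality at z=2: no.


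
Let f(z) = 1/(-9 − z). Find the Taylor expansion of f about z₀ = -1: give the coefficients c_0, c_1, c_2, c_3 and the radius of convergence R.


Let w = z − z₀, so z = z₀ + w.
Then -9 − z = -9 − (z₀ + w) = (-9 − z₀) − w = -8 − w.
f(z) = 1/(-8 − w) = (1/(-8)) · 1/(1 − w/(-8)) = Σ_{n≥0} w^n / (-8)^(n+1).
So c_n = 1/(-8)^(n+1):
  c_0 = 1/(-8)^1 = -1/8.
  c_1 = 1/(-8)^2 = 1/64.
  c_2 = 1/(-8)^3 = -1/512.
  c_3 = 1/(-8)^4 = 1/4096.
The series is valid for |w/d| < 1, i.e. |z − z₀| < |d|.
Radius of convergence: R = |-9 − z₀| = |-8| = 8 (distance from z₀ to the singularity z = -9).

c_0 = -1/8, c_1 = 1/64, c_2 = -1/512, c_3 = 1/4096; R = 8.


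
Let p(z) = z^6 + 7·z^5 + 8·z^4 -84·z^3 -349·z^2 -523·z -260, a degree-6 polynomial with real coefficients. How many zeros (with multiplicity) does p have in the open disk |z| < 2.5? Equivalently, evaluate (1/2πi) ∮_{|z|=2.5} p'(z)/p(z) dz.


The zeros of p are: (-2 + 1i), (-2 - 1i), 4, (-3 + 2i), (-3 - 2i), -1.
Their magnitudes are: 2.236, 2.236, 4, 3.606, 3.606, 1.
Zeros with |z| < R = 2.5: (-2 + 1i), (-2 - 1i), -1.
Count = 3.
By the argument principle, (1/2πi) ∮_{|z|=R} p'(z)/p(z) dz equals exactly this count.

Number of zeros inside |z| < 2.5: 3.


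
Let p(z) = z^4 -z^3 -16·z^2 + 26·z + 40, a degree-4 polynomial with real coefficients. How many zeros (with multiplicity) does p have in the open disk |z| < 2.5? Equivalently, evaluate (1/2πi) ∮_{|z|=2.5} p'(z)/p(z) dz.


The zeros of p are: (3 + 1i), (3 - 1i), -4, -1.
Their magnitudes are: 3.162, 3.162, 4, 1.
Zeros with |z| < R = 2.5: -1.
Count = 1.
By the argument principle, (1/2πi) ∮_{|z|=R} p'(z)/p(z) dz equals exactly this count.

Number of zeros inside |z| < 2.5: 1.


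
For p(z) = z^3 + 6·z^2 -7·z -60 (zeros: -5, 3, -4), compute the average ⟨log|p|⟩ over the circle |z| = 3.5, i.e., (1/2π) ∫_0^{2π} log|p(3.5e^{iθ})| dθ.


Zeros: -5, -4, 3; r = 3.5.
Inside |z| < r: 3. Outside (|z| ≥ r): -5, -4.
p(0) = -60, so log|p(0)| = log(60) = 4.0943.
Apply Jensen: I(r) = log|p(0)| + Σ_k log(r/|z_k|), summed over zeros inside |z| < r.
  log(r/|z_k|) for z_k = 3: log(3.5/3) = 0.1542
  Outside zeros (-5, -4) contribute nothing to the Jensen sum.
Sum over inside zeros: 0.1542.
I(r) = log|p(0)| + (inside sum) = 4.0943 + 0.1542 = 4.2485.
Note: since some zeros are outside |z| ≤ r, the simplified n·log(r) form does NOT apply — only the inside zeros contribute.

I(r) ≈ 4.2485.


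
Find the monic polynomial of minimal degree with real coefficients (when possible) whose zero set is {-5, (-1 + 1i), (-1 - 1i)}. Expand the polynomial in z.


The polynomial is p(z) = ∏_{α ∈ S} (z − α), where S = {-5, (-1 + 1i), (-1 - 1i)}.
Expanding the product yields: p(z) = z^3 + 7·z^2 + 12·z + 10.
Note conjugate pairs combine to real quadratics: (z − (-1+1i))(z − (-1−1i)) = z² + 2z + 2.
The resulting polynomial has degree 3 and real coefficients as required.

p(z) = z^3 + 7·z^2 + 12·z + 10.


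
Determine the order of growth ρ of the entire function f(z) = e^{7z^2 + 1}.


|e^{7z^2 + 1}| = e^{Re(7·z^2) + 1} ≤ e^{7|z|^2 + 1} = e^{7r^2 + 1} on |z| = r, so ρ ≤ 2. Choosing z on |z|=r so that 7·z^2 is real positive (always possible by picking arg z appropriately) gives |f(z)| = e^{7r^2 + 1}, matching the bound. The additive constant 1 does not affect log log M(r) ~ 2·log r. Hence ρ = 2.
Therefore ρ = 2.

Order ρ = 2.


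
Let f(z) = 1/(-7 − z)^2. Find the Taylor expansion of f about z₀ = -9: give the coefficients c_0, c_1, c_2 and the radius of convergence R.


Let w = z − z₀, so z = z₀ + w.
Then -7 − z = -7 − (z₀ + w) = (-7 − z₀) − w = 2 − w.
f(z) = 1/(2 − w)^2 = (1/(2)^2) · (1 − w/(2))^{−2}.
By the binomial series (1−u)^{−2} = Σ_{n≥0} C(n+1, 1) u^n for |u|<1, with u = w/(2):
  c_n = C(n+1, 1) / (2)^(n+2).
  c_0 = 1/(2)^2 = 1/4.
  c_1 = 2/(2)^3 = 1/4.
  c_2 = 3/(2)^4 = 3/16.
The series is valid for |w/d| < 1, i.e. |z − z₀| < |d|.
Radius of convergence: R = |-7 − z₀| = |2| = 2 (distance from z₀ to the singularity z = -7).

c_0 = 1/4, c_1 = 1/4, c_2 = 3/16; R = 2.


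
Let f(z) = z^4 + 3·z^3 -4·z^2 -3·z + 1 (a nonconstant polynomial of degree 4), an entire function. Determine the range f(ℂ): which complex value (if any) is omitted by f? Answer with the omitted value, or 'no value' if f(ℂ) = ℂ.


Little Picard bounds the complement of f(ℂ) to at most one point.
For every w ∈ ℂ, the equation p(z) − w = 0 is a nonconstant polynomial in z and hence has at least one root by the fundamental theorem of algebra. So p is surjective onto ℂ, omitting no value.

Omitted value: no value.


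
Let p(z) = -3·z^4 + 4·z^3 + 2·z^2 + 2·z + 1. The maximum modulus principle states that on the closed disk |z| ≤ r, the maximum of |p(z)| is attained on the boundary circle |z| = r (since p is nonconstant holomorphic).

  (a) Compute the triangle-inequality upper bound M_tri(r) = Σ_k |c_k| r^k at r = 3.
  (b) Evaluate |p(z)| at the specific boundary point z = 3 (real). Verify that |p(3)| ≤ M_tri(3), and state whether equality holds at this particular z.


Coefficients: c_0 = 1, c_1 = 2, c_2 = 2, c_3 = 4, c_4 = -3. Radius r = 3.
Part (a). Triangle bound: M_tri(r) = Σ_k |c_k| r^k
  = |1|·3^0 + |2|·3^1 + |2|·3^2 + |4|·3^3 + |-3|·3^4
  = 1 + 6 + 18 + 108 + 243 = 376.
This bounds M(r) := max_{|z|=r} |p(z)| from above; equality holds iff all terms c_k z^k can be made to align in phase at a single z on |z|=r.
Part (b). At z = 3 (real, on the circle |z| = r):
  p(3) = (1)·3^0 + (2)·3^1 + (2)·3^2 + (4)·3^3 + (-3)·3^4 = -110.
  |p(3)| = 110.
Check: |p(3)| = 110 ≤ 376 = M_tri(3). ✓ Equality does not hold at z = 3 (the coefficients have mixed signs, so the terms do not all align in phase there).

M_tri(3) = 376; |p(3)| = 110; equality at z=3: no.


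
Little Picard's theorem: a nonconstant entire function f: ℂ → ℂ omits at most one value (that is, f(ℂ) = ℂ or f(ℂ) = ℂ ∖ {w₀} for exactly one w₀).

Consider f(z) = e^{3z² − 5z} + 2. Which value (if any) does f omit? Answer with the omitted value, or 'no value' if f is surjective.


Little Picard bounds the complement of f(ℂ) to at most one point.
The exponent g(z) = 3z² − 5z is a nonconstant polynomial, hence surjective onto ℂ. So e^{g(z)} takes every value in {e^w : w ∈ ℂ} = ℂ ∖ {0}. Adding 2 shifts the range to ℂ ∖ {2}. f omits exactly 2.

Omitted value: 2.
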